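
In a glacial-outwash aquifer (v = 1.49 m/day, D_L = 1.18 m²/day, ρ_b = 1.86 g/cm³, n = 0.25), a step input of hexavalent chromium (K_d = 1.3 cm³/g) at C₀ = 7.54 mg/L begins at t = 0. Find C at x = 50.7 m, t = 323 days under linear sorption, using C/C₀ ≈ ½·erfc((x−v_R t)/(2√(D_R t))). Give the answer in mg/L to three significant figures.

1.91 mg/L

Retardation factor R = 1 + ρ_b·K_d/n = 1 + 1.86 × 1.3/0.25 = 10.67.
Sorption retards both mechanisms: v_R = v/R = 0.1396 m/day, D_R = D/R = 0.1106 m²/day.
v_R·t = 0.1396 × 323 = 45.0908 m; 2√(D_R t) = 11.95 m; argument = (50.7 − 45.0908)/11.95 = 0.4694.
C = C₀ × ½·erfc(0.4694) = 7.54 × 0.2534 = 1.91 mg/L.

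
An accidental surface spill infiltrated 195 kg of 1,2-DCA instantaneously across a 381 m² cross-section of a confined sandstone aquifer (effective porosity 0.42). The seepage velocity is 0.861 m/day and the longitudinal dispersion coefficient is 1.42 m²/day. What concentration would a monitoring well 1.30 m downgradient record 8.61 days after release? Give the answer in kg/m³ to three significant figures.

0.0458 kg/m³

For an instantaneous plane source, C(x,t) = M/(n_e·A·√(4πDt)) · exp(−(x−vt)²/(4Dt)), with n_e·A the pore (flow) area.
Plume center vt = 0.861 × 8.61 = 7.41321 m, so the well at 1.30 m is 6.11321 m upgradient of the peak.
√(4πDt) = 12.40 m, giving peak height M/(n_e·A·√(4πDt)) = 195/(0.42 × 381 × 12.40) = 0.09827 kg/m³.
(x−vt)²/(4Dt) = (-6.11321)²/(4 × 1.42 × 8.61) = 0.7642; exp(−0.7642) = 0.4657.
C = 0.09827 × 0.4657 = 0.0458 kg/m³.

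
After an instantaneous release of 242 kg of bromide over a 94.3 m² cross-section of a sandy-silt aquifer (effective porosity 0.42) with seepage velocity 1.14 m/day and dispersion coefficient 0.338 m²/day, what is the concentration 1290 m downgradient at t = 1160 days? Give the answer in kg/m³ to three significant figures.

0.0446 kg/m³

For an instantaneous plane source, C(x,t) = M/(n_e·A·√(4πDt)) · exp(−(x−vt)²/(4Dt)), with n_e·A the pore (flow) area.
Plume center vt = 1.14 × 1160 = 1322.4 m, so the well at 1290 m is 32.4 m upgradient of the peak.
√(4πDt) = 70.19 m, giving peak height M/(n_e·A·√(4πDt)) = 242/(0.42 × 94.3 × 70.19) = 0.08705 kg/m³.
(x−vt)²/(4Dt) = (-32.4)²/(4 × 0.338 × 1160) = 0.6694; exp(−0.6694) = 0.5120.
C = 0.08705 × 0.5120 = 0.0446 kg/m³.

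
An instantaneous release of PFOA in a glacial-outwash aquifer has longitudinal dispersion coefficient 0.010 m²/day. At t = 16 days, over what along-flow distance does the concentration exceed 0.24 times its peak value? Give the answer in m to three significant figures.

1.91 m

The plume is Gaussian with σ = √(2Dt) = √(2 × 0.010 × 16) = 0.5657 m.
C/C_peak = exp(−Δx²/(2σ²)) = 0.24 ⇒ Δx = σ·√(−2 ln 0.24) = 0.5657 × 1.689 = 0.9555 m.
Width = 2Δx = 1.91 m.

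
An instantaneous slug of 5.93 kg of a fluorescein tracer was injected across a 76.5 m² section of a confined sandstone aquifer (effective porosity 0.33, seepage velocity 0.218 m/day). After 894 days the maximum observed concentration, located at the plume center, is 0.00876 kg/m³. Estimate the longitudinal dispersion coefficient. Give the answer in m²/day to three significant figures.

0.0640 m²/day

At the plume center C_max = M/(n_e·A·√(4πDt)), so D = M²/(4πt·(n_e·A·C_max)²).
n_e·A·C_max = 0.33 × 76.5 × 0.00876 = 0.2211 kg/m.
D = 5.93²/(4π × 894 × 0.2211²) = 0.0640 m²/day.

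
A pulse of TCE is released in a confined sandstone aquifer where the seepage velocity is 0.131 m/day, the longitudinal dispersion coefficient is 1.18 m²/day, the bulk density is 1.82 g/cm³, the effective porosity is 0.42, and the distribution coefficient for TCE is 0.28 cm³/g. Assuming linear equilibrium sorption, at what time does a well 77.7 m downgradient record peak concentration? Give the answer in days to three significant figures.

1170 days

Retardation factor R = 1 + ρ_b·K_d/n = 1 + 1.82 × 0.28/0.42 = 2.213.
Sorption retards both mechanisms: v_R = v/R = 0.05920 m/day, D_R = D/R = 0.5332 m²/day.
Peak time from v_R²t² + 2D_R t − x² = 0: t = (√(D_R² + v_R²x²) − D_R)/v_R².
√(D_R² + v_R²x²) = √(0.5332² + 0.05920² × 77.7²) = 4.631; v_R² = 0.003505.
t = (4.631 − 0.5332)/0.003505 = 1170 days.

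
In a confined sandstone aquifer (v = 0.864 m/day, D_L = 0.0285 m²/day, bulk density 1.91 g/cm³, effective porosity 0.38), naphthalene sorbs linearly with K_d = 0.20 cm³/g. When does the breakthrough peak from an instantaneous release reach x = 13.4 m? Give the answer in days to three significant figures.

31.0 days

Retardation factor R = 1 + ρ_b·K_d/n = 1 + 1.91 × 0.20/0.38 = 2.005.
Sorption retards both mechanisms: v_R = v/R = 0.4309 m/day, D_R = D/R = 0.01421 m²/day.
Peak time from v_R²t² + 2D_R t − x² = 0: t = (√(D_R² + v_R²x²) − D_R)/v_R².
√(D_R² + v_R²x²) = √(0.01421² + 0.4309² × 13.4²) = 5.774; v_R² = 0.1857.
t = (5.774 − 0.01421)/0.1857 = 31.0 days.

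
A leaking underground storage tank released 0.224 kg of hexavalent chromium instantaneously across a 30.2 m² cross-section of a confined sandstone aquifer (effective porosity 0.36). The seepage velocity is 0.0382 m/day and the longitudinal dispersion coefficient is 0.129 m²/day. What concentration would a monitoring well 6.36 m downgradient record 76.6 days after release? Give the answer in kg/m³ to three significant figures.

0.00137 kg/m³

For an instantaneous plane source, C(x,t) = M/(n_e·A·√(4πDt)) · exp(−(x−vt)²/(4Dt)), with n_e·A the pore (flow) area.
Plume center vt = 0.0382 × 76.6 = 2.92612 m, so the well at 6.36 m is 3.43388 m downgradient of the peak.
√(4πDt) = 11.14 m, giving peak height M/(n_e·A·√(4πDt)) = 0.224/(0.36 × 30.2 × 11.14) = 0.001849 kg/m³.
(x−vt)²/(4Dt) = (3.43388)²/(4 × 0.129 × 76.6) = 0.2983; exp(−0.2983) = 0.7421.
C = 0.001849 × 0.7421 = 0.00137 kg/m³.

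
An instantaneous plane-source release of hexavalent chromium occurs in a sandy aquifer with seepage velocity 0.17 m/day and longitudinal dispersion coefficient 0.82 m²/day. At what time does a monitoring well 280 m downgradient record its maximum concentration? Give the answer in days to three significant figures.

For the 1D instantaneous-source solution, setting ∂C/∂t = 0 at fixed x gives v²t² + 2Dt − x² = 0, so t = (√(D² + v²x²) − D)/v².
√(D² + v²x²) = √(0.82² + 0.17² × 280²) = 47.61; v² = 0.0289.
t = (47.61 − 0.82)/0.0289 = 1620 days (vs. the pure-advection estimate x/v = 1650 d).

1620 days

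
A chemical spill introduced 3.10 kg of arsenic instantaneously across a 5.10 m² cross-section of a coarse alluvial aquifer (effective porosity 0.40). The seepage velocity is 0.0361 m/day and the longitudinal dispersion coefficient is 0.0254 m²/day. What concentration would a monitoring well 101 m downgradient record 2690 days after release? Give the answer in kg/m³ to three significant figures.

0.0491 kg/m³

For an instantaneous plane source, C(x,t) = M/(n_e·A·√(4πDt)) · exp(−(x−vt)²/(4Dt)), with n_e·A the pore (flow) area.
Plume center vt = 0.0361 × 2690 = 97.109 m, so the well at 101 m is 3.891 m downgradient of the peak.
√(4πDt) = 29.30 m, giving peak height M/(n_e·A·√(4πDt)) = 3.10/(0.40 × 5.10 × 29.30) = 0.05186 kg/m³.
(x−vt)²/(4Dt) = (3.891)²/(4 × 0.0254 × 2690) = 0.05540; exp(−0.05540) = 0.9461.
C = 0.05186 × 0.9461 = 0.0491 kg/m³.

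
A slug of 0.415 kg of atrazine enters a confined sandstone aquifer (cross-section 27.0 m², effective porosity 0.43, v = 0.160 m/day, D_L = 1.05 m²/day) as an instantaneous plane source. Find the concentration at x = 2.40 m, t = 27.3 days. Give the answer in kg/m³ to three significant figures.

0.00182 kg/m³

For an instantaneous plane source, C(x,t) = M/(n_e·A·√(4πDt)) · exp(−(x−vt)²/(4Dt)), with n_e·A the pore (flow) area.
Plume center vt = 0.160 × 27.3 = 4.368 m, so the well at 2.40 m is 1.968 m upgradient of the peak.
√(4πDt) = 18.98 m, giving peak height M/(n_e·A·√(4πDt)) = 0.415/(0.43 × 27.0 × 18.98) = 0.001883 kg/m³.
(x−vt)²/(4Dt) = (-1.968)²/(4 × 1.05 × 27.3) = 0.03378; exp(−0.03378) = 0.9668.
C = 0.001883 × 0.9668 = 0.00182 kg/m³.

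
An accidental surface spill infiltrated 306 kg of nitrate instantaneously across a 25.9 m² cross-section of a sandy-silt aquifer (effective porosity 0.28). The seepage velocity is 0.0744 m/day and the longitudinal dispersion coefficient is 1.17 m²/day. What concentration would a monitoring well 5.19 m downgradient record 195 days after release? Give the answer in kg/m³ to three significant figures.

0.717 kg/m³

For an instantaneous plane source, C(x,t) = M/(n_e·A·√(4πDt)) · exp(−(x−vt)²/(4Dt)), with n_e·A the pore (flow) area.
Plume center vt = 0.0744 × 195 = 14.508 m, so the well at 5.19 m is 9.318 m upgradient of the peak.
√(4πDt) = 53.54 m, giving peak height M/(n_e·A·√(4πDt)) = 306/(0.28 × 25.9 × 53.54) = 0.7881 kg/m³.
(x−vt)²/(4Dt) = (-9.318)²/(4 × 1.17 × 195) = 0.09514; exp(−0.09514) = 0.9092.
C = 0.7881 × 0.9092 = 0.717 kg/m³.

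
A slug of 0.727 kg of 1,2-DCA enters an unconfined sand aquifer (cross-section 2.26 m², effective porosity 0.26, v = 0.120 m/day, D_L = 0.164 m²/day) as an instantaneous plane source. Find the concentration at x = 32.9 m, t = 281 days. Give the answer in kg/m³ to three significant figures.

For an instantaneous plane source, C(x,t) = M/(n_e·A·√(4πDt)) · exp(−(x−vt)²/(4Dt)), with n_e·A the pore (flow) area.
Plume center vt = 0.120 × 281 = 33.72 m, so the well at 32.9 m is 0.82 m upgradient of the peak.
√(4πDt) = 24.06 m, giving peak height M/(n_e·A·√(4πDt)) = 0.727/(0.26 × 2.26 × 24.06) = 0.05142 kg/m³.
(x−vt)²/(4Dt) = (-0.82)²/(4 × 0.164 × 281) = 0.003648; exp(−0.003648) = 0.9964.
C = 0.05142 × 0.9964 = 0.0512 kg/m³.

0.0512 kg/m³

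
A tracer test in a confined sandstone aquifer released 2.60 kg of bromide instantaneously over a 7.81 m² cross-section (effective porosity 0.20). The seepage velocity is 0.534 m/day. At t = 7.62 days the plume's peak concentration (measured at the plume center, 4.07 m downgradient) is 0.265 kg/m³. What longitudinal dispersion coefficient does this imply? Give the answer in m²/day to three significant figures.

0.412 m²/day

At the plume center C_max = M/(n_e·A·√(4πDt)), so D = M²/(4πt·(n_e·A·C_max)²).
n_e·A·C_max = 0.20 × 7.81 × 0.265 = 0.4139 kg/m.
D = 2.60²/(4π × 7.62 × 0.4139²) = 0.412 m²/day.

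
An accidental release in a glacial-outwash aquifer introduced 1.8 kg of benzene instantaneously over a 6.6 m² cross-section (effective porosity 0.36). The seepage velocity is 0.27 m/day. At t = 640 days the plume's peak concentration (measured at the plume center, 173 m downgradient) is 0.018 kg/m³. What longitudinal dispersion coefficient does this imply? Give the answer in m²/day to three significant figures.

0.220 m²/day

At the plume center C_max = M/(n_e·A·√(4πDt)), so D = M²/(4πt·(n_e·A·C_max)²).
n_e·A·C_max = 0.36 × 6.6 × 0.018 = 0.04277 kg/m.
D = 1.8²/(4π × 640 × 0.04277²) = 0.220 m²/day.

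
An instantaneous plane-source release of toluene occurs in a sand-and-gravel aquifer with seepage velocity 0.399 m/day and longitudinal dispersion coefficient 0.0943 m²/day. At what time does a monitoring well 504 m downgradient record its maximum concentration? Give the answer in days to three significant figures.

For the 1D instantaneous-source solution, setting ∂C/∂t = 0 at fixed x gives v²t² + 2Dt − x² = 0, so t = (√(D² + v²x²) − D)/v².
√(D² + v²x²) = √(0.0943² + 0.399² × 504²) = 201.1; v² = 0.159201.
t = (201.1 − 0.0943)/0.159201 = 1260 days (vs. the pure-advection estimate x/v = 1260 d).

1260 days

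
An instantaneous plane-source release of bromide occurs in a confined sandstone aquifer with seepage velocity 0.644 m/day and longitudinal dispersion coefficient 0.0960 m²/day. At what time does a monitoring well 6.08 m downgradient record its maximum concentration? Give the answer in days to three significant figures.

9.21 days

For the 1D instantaneous-source solution, setting ∂C/∂t = 0 at fixed x gives v²t² + 2Dt − x² = 0, so t = (√(D² + v²x²) − D)/v².
√(D² + v²x²) = √(0.0960² + 0.644² × 6.08²) = 3.917; v² = 0.414736.
t = (3.917 − 0.0960)/0.414736 = 9.21 days (vs. the pure-advection estimate x/v = 9.44 d).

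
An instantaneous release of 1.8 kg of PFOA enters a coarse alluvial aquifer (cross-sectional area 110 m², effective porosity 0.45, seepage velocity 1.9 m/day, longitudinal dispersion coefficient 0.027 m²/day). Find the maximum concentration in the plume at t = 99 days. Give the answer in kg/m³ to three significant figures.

0.00627 kg/m³

The peak of an instantaneous 1D plume sits at x = vt; there the Gaussian factor is 1 and C_max = M/(n_e·A·√(4πDt)), where n_e·A is the pore area the mass is dissolved in.
√(4πDt) = √(4π × 0.027 × 99) = 5.796 m, so C_max = 1.8/(0.45 × 110 × 5.796) = 0.00627 kg/m³.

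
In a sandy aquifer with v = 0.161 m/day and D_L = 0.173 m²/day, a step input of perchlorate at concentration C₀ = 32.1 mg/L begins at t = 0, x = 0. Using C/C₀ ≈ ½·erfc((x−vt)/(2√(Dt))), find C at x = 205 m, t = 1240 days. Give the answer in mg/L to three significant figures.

12.8 mg/L

For a continuous step input, C/C₀ ≈ ½·erfc((x−vt)/(2√(Dt))).
vt = 0.161 × 1240 = 199.64 m and 2√(Dt) = 2√(0.173 × 1240) = 29.29 m.
Argument (x−vt)/(2√(Dt)) = (205 − 199.64)/29.29 = 0.1830; ½·erfc(0.1830) = 0.3979.
C = 32.1 × 0.3979 = 12.8 mg/L.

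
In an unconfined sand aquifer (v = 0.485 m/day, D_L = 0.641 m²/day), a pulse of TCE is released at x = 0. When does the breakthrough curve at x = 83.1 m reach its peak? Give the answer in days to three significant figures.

169 days

For the 1D instantaneous-source solution, setting ∂C/∂t = 0 at fixed x gives v²t² + 2Dt − x² = 0, so t = (√(D² + v²x²) − D)/v².
√(D² + v²x²) = √(0.641² + 0.485² × 83.1²) = 40.31; v² = 0.235225.
t = (40.31 − 0.641)/0.235225 = 169 days (vs. the pure-advection estimate x/v = 171 d).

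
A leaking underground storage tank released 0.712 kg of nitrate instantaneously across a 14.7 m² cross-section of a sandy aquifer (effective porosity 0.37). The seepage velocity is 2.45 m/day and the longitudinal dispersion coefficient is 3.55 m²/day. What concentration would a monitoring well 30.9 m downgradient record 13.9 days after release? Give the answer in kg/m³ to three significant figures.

For an instantaneous plane source, C(x,t) = M/(n_e·A·√(4πDt)) · exp(−(x−vt)²/(4Dt)), with n_e·A the pore (flow) area.
Plume center vt = 2.45 × 13.9 = 34.055 m, so the well at 30.9 m is 3.155 m upgradient of the peak.
√(4πDt) = 24.90 m, giving peak height M/(n_e·A·√(4πDt)) = 0.712/(0.37 × 14.7 × 24.90) = 0.005257 kg/m³.
(x−vt)²/(4Dt) = (-3.155)²/(4 × 3.55 × 13.9) = 0.05043; exp(−0.05043) = 0.9508.
C = 0.005257 × 0.9508 = 0.00500 kg/m³.

0.00500 kg/m³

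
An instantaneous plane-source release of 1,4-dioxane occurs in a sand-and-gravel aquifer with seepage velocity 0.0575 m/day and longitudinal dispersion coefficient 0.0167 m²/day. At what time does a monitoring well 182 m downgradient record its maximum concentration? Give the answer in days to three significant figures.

3160 days

For the 1D instantaneous-source solution, setting ∂C/∂t = 0 at fixed x gives v²t² + 2Dt − x² = 0, so t = (√(D² + v²x²) − D)/v².
√(D² + v²x²) = √(0.0167² + 0.0575² × 182²) = 10.47; v² = 0.00330625.
t = (10.47 − 0.0167)/0.00330625 = 3160 days (vs. the pure-advection estimate x/v = 3170 d).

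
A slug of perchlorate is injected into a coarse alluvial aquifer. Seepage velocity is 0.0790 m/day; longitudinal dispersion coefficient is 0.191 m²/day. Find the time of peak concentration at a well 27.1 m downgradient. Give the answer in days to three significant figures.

For the 1D instantaneous-source solution, setting ∂C/∂t = 0 at fixed x gives v²t² + 2Dt − x² = 0, so t = (√(D² + v²x²) − D)/v².
√(D² + v²x²) = √(0.191² + 0.0790² × 27.1²) = 2.149; v² = 0.006241.
t = (2.149 − 0.191)/0.006241 = 314 days (vs. the pure-advection estimate x/v = 343 d).

314 days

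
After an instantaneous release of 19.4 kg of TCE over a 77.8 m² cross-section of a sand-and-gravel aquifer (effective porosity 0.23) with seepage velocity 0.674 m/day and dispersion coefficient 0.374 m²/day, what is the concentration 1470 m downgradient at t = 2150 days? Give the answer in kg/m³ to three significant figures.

For an instantaneous plane source, C(x,t) = M/(n_e·A·√(4πDt)) · exp(−(x−vt)²/(4Dt)), with n_e·A the pore (flow) area.
Plume center vt = 0.674 × 2150 = 1449.1 m, so the well at 1470 m is 20.9 m downgradient of the peak.
√(4πDt) = 100.5 m, giving peak height M/(n_e·A·√(4πDt)) = 19.4/(0.23 × 77.8 × 100.5) = 0.01079 kg/m³.
(x−vt)²/(4Dt) = (20.9)²/(4 × 0.374 × 2150) = 0.1358; exp(−0.1358) = 0.8730.
C = 0.01079 × 0.8730 = 0.00942 kg/m³.

0.00942 kg/m³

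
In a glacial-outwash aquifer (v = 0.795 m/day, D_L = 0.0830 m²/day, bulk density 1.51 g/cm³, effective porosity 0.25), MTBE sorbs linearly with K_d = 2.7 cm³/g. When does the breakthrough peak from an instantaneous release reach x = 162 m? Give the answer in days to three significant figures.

3520 days

Retardation factor R = 1 + ρ_b·K_d/n = 1 + 1.51 × 2.7/0.25 = 17.31.
Sorption retards both mechanisms: v_R = v/R = 0.04593 m/day, D_R = D/R = 0.004795 m²/day.
Peak time from v_R²t² + 2D_R t − x² = 0: t = (√(D_R² + v_R²x²) − D_R)/v_R².
√(D_R² + v_R²x²) = √(0.004795² + 0.04593² × 162²) = 7.441; v_R² = 0.002110.
t = (7.441 − 0.004795)/0.002110 = 3520 days.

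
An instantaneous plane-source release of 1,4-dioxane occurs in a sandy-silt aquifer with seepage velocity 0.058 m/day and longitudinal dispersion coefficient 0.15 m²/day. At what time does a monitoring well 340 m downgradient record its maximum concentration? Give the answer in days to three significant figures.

For the 1D instantaneous-source solution, setting ∂C/∂t = 0 at fixed x gives v²t² + 2Dt − x² = 0, so t = (√(D² + v²x²) − D)/v².
√(D² + v²x²) = √(0.15² + 0.058² × 340²) = 19.72; v² = 0.003364.
t = (19.72 − 0.15)/0.003364 = 5820 days (vs. the pure-advection estimate x/v = 5860 d).

5820 days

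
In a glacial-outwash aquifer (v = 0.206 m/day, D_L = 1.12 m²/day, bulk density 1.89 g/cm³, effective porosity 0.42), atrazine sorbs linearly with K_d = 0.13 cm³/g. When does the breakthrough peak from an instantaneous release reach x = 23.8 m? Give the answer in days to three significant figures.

146 days

Retardation factor R = 1 + ρ_b·K_d/n = 1 + 1.89 × 0.13/0.42 = 1.585.
Sorption retards both mechanisms: v_R = v/R = 0.1300 m/day, D_R = D/R = 0.7066 m²/day.
Peak time from v_R²t² + 2D_R t − x² = 0: t = (√(D_R² + v_R²x²) − D_R)/v_R².
√(D_R² + v_R²x²) = √(0.7066² + 0.1300² × 23.8²) = 3.174; v_R² = 0.01690.
t = (3.174 − 0.7066)/0.01690 = 146 days.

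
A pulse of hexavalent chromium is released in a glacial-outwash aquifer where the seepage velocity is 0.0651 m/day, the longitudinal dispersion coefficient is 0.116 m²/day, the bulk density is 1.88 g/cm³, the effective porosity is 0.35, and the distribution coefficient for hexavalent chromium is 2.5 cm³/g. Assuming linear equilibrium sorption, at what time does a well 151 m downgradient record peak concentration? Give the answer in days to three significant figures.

33100 days

Retardation factor R = 1 + ρ_b·K_d/n = 1 + 1.88 × 2.5/0.35 = 14.43.
Sorption retards both mechanisms: v_R = v/R = 0.004511 m/day, D_R = D/R = 0.008039 m²/day.
Peak time from v_R²t² + 2D_R t − x² = 0: t = (√(D_R² + v_R²x²) − D_R)/v_R².
√(D_R² + v_R²x²) = √(0.008039² + 0.004511² × 151²) = 0.6812; v_R² = 2.035e-05.
t = (0.6812 − 0.008039)/2.035e-05 = 33100 days.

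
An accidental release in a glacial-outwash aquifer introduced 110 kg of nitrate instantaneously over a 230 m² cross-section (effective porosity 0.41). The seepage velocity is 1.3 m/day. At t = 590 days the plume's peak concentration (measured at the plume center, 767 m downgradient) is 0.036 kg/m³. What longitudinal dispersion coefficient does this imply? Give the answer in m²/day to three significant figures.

0.142 m²/day

At the plume center C_max = M/(n_e·A·√(4πDt)), so D = M²/(4πt·(n_e·A·C_max)²).
n_e·A·C_max = 0.41 × 230 × 0.036 = 3.395 kg/m.
D = 110²/(4π × 590 × 3.395²) = 0.142 m²/day.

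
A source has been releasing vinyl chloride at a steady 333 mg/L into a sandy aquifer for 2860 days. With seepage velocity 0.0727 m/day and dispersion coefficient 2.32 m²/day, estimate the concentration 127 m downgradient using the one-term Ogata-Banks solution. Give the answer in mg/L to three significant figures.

For a continuous step input, C/C₀ ≈ ½·erfc((x−vt)/(2√(Dt))).
vt = 0.0727 × 2860 = 207.922 m and 2√(Dt) = 2√(2.32 × 2860) = 162.9 m.
Argument (x−vt)/(2√(Dt)) = (127 − 207.922)/162.9 = -0.4968; ½·erfc(-0.4968) = 0.7588.
C = 333 × 0.7588 = 253 mg/L.

253 mg/L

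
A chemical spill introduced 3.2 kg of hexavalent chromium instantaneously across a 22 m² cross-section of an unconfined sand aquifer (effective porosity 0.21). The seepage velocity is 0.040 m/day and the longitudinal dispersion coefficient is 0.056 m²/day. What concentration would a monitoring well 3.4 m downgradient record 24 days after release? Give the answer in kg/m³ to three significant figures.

For an instantaneous plane source, C(x,t) = M/(n_e·A·√(4πDt)) · exp(−(x−vt)²/(4Dt)), with n_e·A the pore (flow) area.
Plume center vt = 0.040 × 24 = 0.96 m, so the well at 3.4 m is 2.44 m downgradient of the peak.
√(4πDt) = 4.110 m, giving peak height M/(n_e·A·√(4πDt)) = 3.2/(0.21 × 22 × 4.110) = 0.1685 kg/m³.
(x−vt)²/(4Dt) = (2.44)²/(4 × 0.056 × 24) = 1.107; exp(−1.107) = 0.3305.
C = 0.1685 × 0.3305 = 0.0557 kg/m³.

0.0557 kg/m³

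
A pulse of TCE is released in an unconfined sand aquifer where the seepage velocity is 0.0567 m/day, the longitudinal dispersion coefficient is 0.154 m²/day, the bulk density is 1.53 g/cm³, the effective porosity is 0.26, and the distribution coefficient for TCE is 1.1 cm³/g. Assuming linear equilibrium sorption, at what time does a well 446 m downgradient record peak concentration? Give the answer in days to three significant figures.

58400 days

Retardation factor R = 1 + ρ_b·K_d/n = 1 + 1.53 × 1.1/0.26 = 7.473.
Sorption retards both mechanisms: v_R = v/R = 0.007587 m/day, D_R = D/R = 0.02061 m²/day.
Peak time from v_R²t² + 2D_R t − x² = 0: t = (√(D_R² + v_R²x²) − D_R)/v_R².
√(D_R² + v_R²x²) = √(0.02061² + 0.007587² × 446²) = 3.384; v_R² = 5.756e-05.
t = (3.384 − 0.02061)/5.756e-05 = 58400 days.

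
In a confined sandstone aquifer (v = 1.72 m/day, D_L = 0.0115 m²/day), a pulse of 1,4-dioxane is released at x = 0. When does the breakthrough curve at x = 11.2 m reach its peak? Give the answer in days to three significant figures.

6.51 days

For the 1D instantaneous-source solution, setting ∂C/∂t = 0 at fixed x gives v²t² + 2Dt − x² = 0, so t = (√(D² + v²x²) − D)/v².
√(D² + v²x²) = √(0.0115² + 1.72² × 11.2²) = 19.26; v² = 2.9584.
t = (19.26 − 0.0115)/2.9584 = 6.51 days (vs. the pure-advection estimate x/v = 6.51 d).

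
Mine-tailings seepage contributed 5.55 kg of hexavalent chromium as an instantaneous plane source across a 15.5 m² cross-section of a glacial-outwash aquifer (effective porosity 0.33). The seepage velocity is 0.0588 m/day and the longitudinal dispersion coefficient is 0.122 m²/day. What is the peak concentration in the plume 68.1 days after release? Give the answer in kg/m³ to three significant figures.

The peak of an instantaneous 1D plume sits at x = vt; there the Gaussian factor is 1 and C_max = M/(n_e·A·√(4πDt)), where n_e·A is the pore area the mass is dissolved in.
√(4πDt) = √(4π × 0.122 × 68.1) = 10.22 m, so C_max = 5.55/(0.33 × 15.5 × 10.22) = 0.106 kg/m³.

0.106 kg/m³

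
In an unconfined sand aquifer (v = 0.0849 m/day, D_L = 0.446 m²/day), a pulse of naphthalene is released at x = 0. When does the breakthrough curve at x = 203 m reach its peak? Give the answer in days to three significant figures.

For the 1D instantaneous-source solution, setting ∂C/∂t = 0 at fixed x gives v²t² + 2Dt − x² = 0, so t = (√(D² + v²x²) − D)/v².
√(D² + v²x²) = √(0.446² + 0.0849² × 203²) = 17.24; v² = 0.00720801.
t = (17.24 − 0.446)/0.00720801 = 2330 days (vs. the pure-advection estimate x/v = 2390 d).

2330 days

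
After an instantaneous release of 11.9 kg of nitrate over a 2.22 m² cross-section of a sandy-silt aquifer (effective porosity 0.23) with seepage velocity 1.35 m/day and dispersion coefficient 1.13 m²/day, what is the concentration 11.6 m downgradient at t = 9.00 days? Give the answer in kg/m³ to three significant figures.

For an instantaneous plane source, C(x,t) = M/(n_e·A·√(4πDt)) · exp(−(x−vt)²/(4Dt)), with n_e·A the pore (flow) area.
Plume center vt = 1.35 × 9.00 = 12.15 m, so the well at 11.6 m is 0.55 m upgradient of the peak.
√(4πDt) = 11.30 m, giving peak height M/(n_e·A·√(4πDt)) = 11.9/(0.23 × 2.22 × 11.30) = 2.062 kg/m³.
(x−vt)²/(4Dt) = (-0.55)²/(4 × 1.13 × 9.00) = 0.007436; exp(−0.007436) = 0.9926.
C = 2.062 × 0.9926 = 2.05 kg/m³.

2.05 kg/m³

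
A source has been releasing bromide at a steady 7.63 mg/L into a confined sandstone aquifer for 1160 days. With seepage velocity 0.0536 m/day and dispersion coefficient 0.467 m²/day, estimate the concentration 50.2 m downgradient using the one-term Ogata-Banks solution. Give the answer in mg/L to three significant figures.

4.90 mg/L

For a continuous step input, C/C₀ ≈ ½·erfc((x−vt)/(2√(Dt))).
vt = 0.0536 × 1160 = 62.176 m and 2√(Dt) = 2√(0.467 × 1160) = 46.55 m.
Argument (x−vt)/(2√(Dt)) = (50.2 − 62.176)/46.55 = -0.2573; ½·erfc(-0.2573) = 0.6420.
C = 7.63 × 0.6420 = 4.90 mg/L.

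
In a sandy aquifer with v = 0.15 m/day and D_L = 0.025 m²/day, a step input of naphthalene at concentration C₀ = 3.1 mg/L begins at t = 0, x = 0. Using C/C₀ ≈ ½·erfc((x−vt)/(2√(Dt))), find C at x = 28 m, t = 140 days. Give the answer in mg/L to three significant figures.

For a continuous step input, C/C₀ ≈ ½·erfc((x−vt)/(2√(Dt))).
vt = 0.15 × 140 = 21 m and 2√(Dt) = 2√(0.025 × 140) = 3.742 m.
Argument (x−vt)/(2√(Dt)) = (28 − 21)/3.742 = 1.871; ½·erfc(1.871) = 0.004073.
C = 3.1 × 0.004073 = 0.0126 mg/L.

0.0126 mg/L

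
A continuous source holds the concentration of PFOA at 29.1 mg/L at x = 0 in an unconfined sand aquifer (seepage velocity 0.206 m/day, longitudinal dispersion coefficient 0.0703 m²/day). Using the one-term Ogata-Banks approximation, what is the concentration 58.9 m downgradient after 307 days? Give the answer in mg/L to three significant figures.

21.7 mg/L

For a continuous step input, C/C₀ ≈ ½·erfc((x−vt)/(2√(Dt))).
vt = 0.206 × 307 = 63.242 m and 2√(Dt) = 2√(0.0703 × 307) = 9.291 m.
Argument (x−vt)/(2√(Dt)) = (58.9 − 63.242)/9.291 = -0.4673; ½·erfc(-0.4673) = 0.7456.
C = 29.1 × 0.7456 = 21.7 mg/L.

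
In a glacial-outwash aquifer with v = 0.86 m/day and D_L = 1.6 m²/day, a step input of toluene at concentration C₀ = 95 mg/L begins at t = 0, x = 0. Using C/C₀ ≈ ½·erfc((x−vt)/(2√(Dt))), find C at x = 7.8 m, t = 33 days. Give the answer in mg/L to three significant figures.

92.9 mg/L

For a continuous step input, C/C₀ ≈ ½·erfc((x−vt)/(2√(Dt))).
vt = 0.86 × 33 = 28.38 m and 2√(Dt) = 2√(1.6 × 33) = 14.53 m.
Argument (x−vt)/(2√(Dt)) = (7.8 − 28.38)/14.53 = -1.416; ½·erfc(-1.416) = 0.9774.
C = 95 × 0.9774 = 92.9 mg/L.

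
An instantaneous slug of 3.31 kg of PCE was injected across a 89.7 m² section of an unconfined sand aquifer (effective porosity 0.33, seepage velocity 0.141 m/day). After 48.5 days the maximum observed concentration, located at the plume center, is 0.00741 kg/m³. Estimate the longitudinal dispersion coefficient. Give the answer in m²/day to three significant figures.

0.374 m²/day

At the plume center C_max = M/(n_e·A·√(4πDt)), so D = M²/(4πt·(n_e·A·C_max)²).
n_e·A·C_max = 0.33 × 89.7 × 0.00741 = 0.2193 kg/m.
D = 3.31²/(4π × 48.5 × 0.2193²) = 0.374 m²/day.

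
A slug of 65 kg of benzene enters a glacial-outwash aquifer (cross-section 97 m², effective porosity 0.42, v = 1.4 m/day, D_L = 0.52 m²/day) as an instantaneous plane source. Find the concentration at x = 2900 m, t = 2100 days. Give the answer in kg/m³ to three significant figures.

For an instantaneous plane source, C(x,t) = M/(n_e·A·√(4πDt)) · exp(−(x−vt)²/(4Dt)), with n_e·A the pore (flow) area.
Plume center vt = 1.4 × 2100 = 2940 m, so the well at 2900 m is 40 m upgradient of the peak.
√(4πDt) = 117.1 m, giving peak height M/(n_e·A·√(4πDt)) = 65/(0.42 × 97 × 117.1) = 0.01362 kg/m³.
(x−vt)²/(4Dt) = (-40)²/(4 × 0.52 × 2100) = 0.3663; exp(−0.3663) = 0.6933.
C = 0.01362 × 0.6933 = 0.00944 kg/m³.

0.00944 kg/m³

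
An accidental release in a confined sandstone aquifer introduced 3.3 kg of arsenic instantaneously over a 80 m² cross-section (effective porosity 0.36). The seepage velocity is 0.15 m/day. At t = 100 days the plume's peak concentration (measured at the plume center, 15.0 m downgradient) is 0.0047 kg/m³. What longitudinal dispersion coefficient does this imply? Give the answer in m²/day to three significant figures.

0.473 m²/day

At the plume center C_max = M/(n_e·A·√(4πDt)), so D = M²/(4πt·(n_e·A·C_max)²).
n_e·A·C_max = 0.36 × 80 × 0.0047 = 0.1354 kg/m.
D = 3.3²/(4π × 100 × 0.1354²) = 0.473 m²/day.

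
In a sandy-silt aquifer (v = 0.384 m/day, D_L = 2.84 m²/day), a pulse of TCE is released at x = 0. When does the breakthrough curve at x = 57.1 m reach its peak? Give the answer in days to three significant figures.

For the 1D instantaneous-source solution, setting ∂C/∂t = 0 at fixed x gives v²t² + 2Dt − x² = 0, so t = (√(D² + v²x²) − D)/v².
√(D² + v²x²) = √(2.84² + 0.384² × 57.1²) = 22.11; v² = 0.147456.
t = (22.11 − 2.84)/0.147456 = 131 days (vs. the pure-advection estimate x/v = 149 d).

131 days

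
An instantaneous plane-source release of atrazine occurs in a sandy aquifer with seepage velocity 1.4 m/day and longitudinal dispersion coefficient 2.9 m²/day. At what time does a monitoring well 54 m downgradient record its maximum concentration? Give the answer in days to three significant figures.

37.1 days

For the 1D instantaneous-source solution, setting ∂C/∂t = 0 at fixed x gives v²t² + 2Dt − x² = 0, so t = (√(D² + v²x²) − D)/v².
√(D² + v²x²) = √(2.9² + 1.4² × 54²) = 75.66; v² = 1.96.
t = (75.66 − 2.9)/1.96 = 37.1 days (vs. the pure-advection estimate x/v = 38.6 d).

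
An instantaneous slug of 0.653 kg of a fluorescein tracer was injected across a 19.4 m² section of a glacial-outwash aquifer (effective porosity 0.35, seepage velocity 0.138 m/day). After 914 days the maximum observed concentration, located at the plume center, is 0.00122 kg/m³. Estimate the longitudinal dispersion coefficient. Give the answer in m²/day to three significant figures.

0.541 m²/day

At the plume center C_max = M/(n_e·A·√(4πDt)), so D = M²/(4πt·(n_e·A·C_max)²).
n_e·A·C_max = 0.35 × 19.4 × 0.00122 = 0.008284 kg/m.
D = 0.653²/(4π × 914 × 0.008284²) = 0.541 m²/day.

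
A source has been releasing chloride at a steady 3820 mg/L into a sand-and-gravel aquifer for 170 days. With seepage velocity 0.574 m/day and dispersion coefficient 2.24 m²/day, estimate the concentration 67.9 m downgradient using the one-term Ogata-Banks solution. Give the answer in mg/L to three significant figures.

3280 mg/L

For a continuous step input, C/C₀ ≈ ½·erfc((x−vt)/(2√(Dt))).
vt = 0.574 × 170 = 97.58 m and 2√(Dt) = 2√(2.24 × 170) = 39.03 m.
Argument (x−vt)/(2√(Dt)) = (67.9 − 97.58)/39.03 = -0.7604; ½·erfc(-0.7604) = 0.8589.
C = 3820 × 0.8589 = 3280 mg/L.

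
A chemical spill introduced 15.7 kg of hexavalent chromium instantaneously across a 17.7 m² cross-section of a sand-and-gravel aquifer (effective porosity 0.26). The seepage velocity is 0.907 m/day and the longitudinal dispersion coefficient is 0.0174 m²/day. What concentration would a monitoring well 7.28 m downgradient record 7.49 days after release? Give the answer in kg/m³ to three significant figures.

For an instantaneous plane source, C(x,t) = M/(n_e·A·√(4πDt)) · exp(−(x−vt)²/(4Dt)), with n_e·A the pore (flow) area.
Plume center vt = 0.907 × 7.49 = 6.79343 m, so the well at 7.28 m is 0.48657 m downgradient of the peak.
√(4πDt) = 1.280 m, giving peak height M/(n_e·A·√(4πDt)) = 15.7/(0.26 × 17.7 × 1.280) = 2.665 kg/m³.
(x−vt)²/(4Dt) = (0.48657)²/(4 × 0.0174 × 7.49) = 0.4542; exp(−0.4542) = 0.6350.
C = 2.665 × 0.6350 = 1.69 kg/m³.

1.69 kg/m³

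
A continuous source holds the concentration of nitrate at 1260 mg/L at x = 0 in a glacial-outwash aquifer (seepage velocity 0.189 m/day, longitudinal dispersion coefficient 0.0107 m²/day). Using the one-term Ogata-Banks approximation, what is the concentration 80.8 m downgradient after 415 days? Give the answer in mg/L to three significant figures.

For a continuous step input, C/C₀ ≈ ½·erfc((x−vt)/(2√(Dt))).
vt = 0.189 × 415 = 78.435 m and 2√(Dt) = 2√(0.0107 × 415) = 4.214 m.
Argument (x−vt)/(2√(Dt)) = (80.8 − 78.435)/4.214 = 0.5612; ½·erfc(0.5612) = 0.2137.
C = 1260 × 0.2137 = 269 mg/L.

269 mg/L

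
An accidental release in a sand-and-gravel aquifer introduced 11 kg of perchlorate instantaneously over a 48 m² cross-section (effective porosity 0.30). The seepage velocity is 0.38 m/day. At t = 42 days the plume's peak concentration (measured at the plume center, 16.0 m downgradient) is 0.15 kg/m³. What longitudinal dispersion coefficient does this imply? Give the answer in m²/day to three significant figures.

At the plume center C_max = M/(n_e·A·√(4πDt)), so D = M²/(4πt·(n_e·A·C_max)²).
n_e·A·C_max = 0.30 × 48 × 0.15 = 2.160 kg/m.
D = 11²/(4π × 42 × 2.160²) = 0.0491 m²/day.

0.0491 m²/day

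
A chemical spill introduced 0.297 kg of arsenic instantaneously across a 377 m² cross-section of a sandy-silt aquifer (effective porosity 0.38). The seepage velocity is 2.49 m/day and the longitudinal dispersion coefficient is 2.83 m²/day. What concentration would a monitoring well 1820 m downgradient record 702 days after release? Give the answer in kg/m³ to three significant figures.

For an instantaneous plane source, C(x,t) = M/(n_e·A·√(4πDt)) · exp(−(x−vt)²/(4Dt)), with n_e·A the pore (flow) area.
Plume center vt = 2.49 × 702 = 1747.98 m, so the well at 1820 m is 72.02 m downgradient of the peak.
√(4πDt) = 158.0 m, giving peak height M/(n_e·A·√(4πDt)) = 0.297/(0.38 × 377 × 158.0) = 1.312e-05 kg/m³.
(x−vt)²/(4Dt) = (72.02)²/(4 × 2.83 × 702) = 0.6527; exp(−0.6527) = 0.5206.
C = 1.312e-05 × 0.5206 = 6.83e-06 kg/m³.

6.83e-06 kg/m³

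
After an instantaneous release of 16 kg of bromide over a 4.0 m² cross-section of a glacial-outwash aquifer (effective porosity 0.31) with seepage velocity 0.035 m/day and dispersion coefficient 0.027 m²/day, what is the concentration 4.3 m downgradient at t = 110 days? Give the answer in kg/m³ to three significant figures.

2.08 kg/m³

For an instantaneous plane source, C(x,t) = M/(n_e·A·√(4πDt)) · exp(−(x−vt)²/(4Dt)), with n_e·A the pore (flow) area.
Plume center vt = 0.035 × 110 = 3.85 m, so the well at 4.3 m is 0.45 m downgradient of the peak.
√(4πDt) = 6.109 m, giving peak height M/(n_e·A·√(4πDt)) = 16/(0.31 × 4.0 × 6.109) = 2.112 kg/m³.
(x−vt)²/(4Dt) = (0.45)²/(4 × 0.027 × 110) = 0.01705; exp(−0.01705) = 0.9831.
C = 2.112 × 0.9831 = 2.08 kg/m³.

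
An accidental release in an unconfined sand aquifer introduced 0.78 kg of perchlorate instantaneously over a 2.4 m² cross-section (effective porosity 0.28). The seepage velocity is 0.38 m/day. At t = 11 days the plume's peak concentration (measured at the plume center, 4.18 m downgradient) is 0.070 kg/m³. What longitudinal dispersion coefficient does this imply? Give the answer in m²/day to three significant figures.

1.99 m²/day

At the plume center C_max = M/(n_e·A·√(4πDt)), so D = M²/(4πt·(n_e·A·C_max)²).
n_e·A·C_max = 0.28 × 2.4 × 0.070 = 0.04704 kg/m.
D = 0.78²/(4π × 11 × 0.04704²) = 1.99 m²/day.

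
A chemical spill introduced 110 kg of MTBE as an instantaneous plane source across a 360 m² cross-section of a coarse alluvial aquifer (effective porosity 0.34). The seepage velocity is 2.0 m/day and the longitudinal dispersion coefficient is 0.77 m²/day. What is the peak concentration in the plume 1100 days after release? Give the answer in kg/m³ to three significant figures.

The peak of an instantaneous 1D plume sits at x = vt; there the Gaussian factor is 1 and C_max = M/(n_e·A·√(4πDt)), where n_e·A is the pore area the mass is dissolved in.
√(4πDt) = √(4π × 0.77 × 1100) = 103.2 m, so C_max = 110/(0.34 × 360 × 103.2) = 0.00871 kg/m³.

0.00871 kg/m³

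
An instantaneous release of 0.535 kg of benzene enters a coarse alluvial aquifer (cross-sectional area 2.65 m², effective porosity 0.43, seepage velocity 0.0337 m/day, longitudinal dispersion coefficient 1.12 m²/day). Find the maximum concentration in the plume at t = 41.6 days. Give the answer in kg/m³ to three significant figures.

0.0194 kg/m³

The peak of an instantaneous 1D plume sits at x = vt; there the Gaussian factor is 1 and C_max = M/(n_e·A·√(4πDt)), where n_e·A is the pore area the mass is dissolved in.
√(4πDt) = √(4π × 1.12 × 41.6) = 24.20 m, so C_max = 0.535/(0.43 × 2.65 × 24.20) = 0.0194 kg/m³.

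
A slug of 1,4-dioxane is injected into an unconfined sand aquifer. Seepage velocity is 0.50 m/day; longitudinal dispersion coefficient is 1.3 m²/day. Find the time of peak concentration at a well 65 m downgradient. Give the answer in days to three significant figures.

For the 1D instantaneous-source solution, setting ∂C/∂t = 0 at fixed x gives v²t² + 2Dt − x² = 0, so t = (√(D² + v²x²) − D)/v².
√(D² + v²x²) = √(1.3² + 0.50² × 65²) = 32.53; v² = 0.25.
t = (32.53 − 1.3)/0.25 = 125 days (vs. the pure-advection estimate x/v = 130 d).

125 days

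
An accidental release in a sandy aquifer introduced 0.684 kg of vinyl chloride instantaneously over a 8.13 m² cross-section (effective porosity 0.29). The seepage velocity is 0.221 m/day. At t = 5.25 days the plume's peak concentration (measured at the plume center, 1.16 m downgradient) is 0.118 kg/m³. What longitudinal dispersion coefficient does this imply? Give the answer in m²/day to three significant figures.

At the plume center C_max = M/(n_e·A·√(4πDt)), so D = M²/(4πt·(n_e·A·C_max)²).
n_e·A·C_max = 0.29 × 8.13 × 0.118 = 0.2782 kg/m.
D = 0.684²/(4π × 5.25 × 0.2782²) = 0.0916 m²/day.

0.0916 m²/day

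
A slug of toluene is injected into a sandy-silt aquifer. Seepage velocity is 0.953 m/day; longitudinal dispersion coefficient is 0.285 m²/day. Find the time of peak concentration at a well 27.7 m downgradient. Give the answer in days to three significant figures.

28.8 days

For the 1D instantaneous-source solution, setting ∂C/∂t = 0 at fixed x gives v²t² + 2Dt − x² = 0, so t = (√(D² + v²x²) − D)/v².
√(D² + v²x²) = √(0.285² + 0.953² × 27.7²) = 26.40; v² = 0.908209.
t = (26.40 − 0.285)/0.908209 = 28.8 days (vs. the pure-advection estimate x/v = 29.1 d).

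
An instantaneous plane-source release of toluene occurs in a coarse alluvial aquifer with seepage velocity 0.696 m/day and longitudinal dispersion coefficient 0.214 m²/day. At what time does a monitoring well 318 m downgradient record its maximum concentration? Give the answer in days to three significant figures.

For the 1D instantaneous-source solution, setting ∂C/∂t = 0 at fixed x gives v²t² + 2Dt − x² = 0, so t = (√(D² + v²x²) − D)/v².
√(D² + v²x²) = √(0.214² + 0.696² × 318²) = 221.3; v² = 0.484416.
t = (221.3 − 0.214)/0.484416 = 456 days (vs. the pure-advection estimate x/v = 457 d).

456 days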